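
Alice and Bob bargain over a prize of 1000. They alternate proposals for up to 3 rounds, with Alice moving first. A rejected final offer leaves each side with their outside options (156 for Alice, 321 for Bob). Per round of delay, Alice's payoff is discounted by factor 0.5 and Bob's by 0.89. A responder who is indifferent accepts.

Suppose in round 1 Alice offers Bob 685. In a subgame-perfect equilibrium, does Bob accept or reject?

Accept

Round 3 (Alice proposes): Bob gets 321 if talks fail, so Alice offers 321 and keeps 679.
Round 2 (Bob proposes): Alice can get 679 next round, worth 0.5 × 679 = 339.5 now. Bob offers 339.5 and keeps 1000 − 339.5 = 660.5.
So by rejecting in round 1, Bob gets 660.5 next round, worth 0.89 × 660.5 = 587.845 now.
Offer 685 ≥ 587.845, so Bob accepts.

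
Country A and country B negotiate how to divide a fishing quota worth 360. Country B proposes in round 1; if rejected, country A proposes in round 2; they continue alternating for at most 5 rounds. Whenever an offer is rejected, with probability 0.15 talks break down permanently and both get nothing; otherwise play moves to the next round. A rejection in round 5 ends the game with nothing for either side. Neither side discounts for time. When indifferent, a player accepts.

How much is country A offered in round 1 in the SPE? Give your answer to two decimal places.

79.06

By backward induction:
Round 5 (country B proposes): rejection yields 0 for country A; country B offers 0 and keeps 360.
Round 4 (country A proposes): rejecting gives country B an expected 0.85 × 360 = 306; country A offers that and keeps 54.
Round 3 (country B proposes): rejecting gives country A an expected 0.85 × 54 = 45.9; country B offers that and keeps 314.1.
Round 2 (country A proposes): rejecting gives country B an expected 0.85 × 314.1 = 266.985; country A offers that and keeps 93.015.
Round 1 (country B proposes): rejecting gives country A an expected 0.85 × 93.015 = 79.06275; country B offers that and keeps 280.93725.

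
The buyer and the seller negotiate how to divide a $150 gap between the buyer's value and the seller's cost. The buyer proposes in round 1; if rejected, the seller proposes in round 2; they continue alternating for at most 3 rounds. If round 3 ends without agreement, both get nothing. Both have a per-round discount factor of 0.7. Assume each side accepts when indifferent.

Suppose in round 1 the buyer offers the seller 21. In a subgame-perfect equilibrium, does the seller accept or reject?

Round 3 (the buyer proposes): the seller will accept anything ≥ 0, so the buyer offers 0 and keeps 150.
Round 2 (the seller proposes): the buyer can get 150 next round, worth 0.7 × 150 = 105 now; the seller offers that and keeps 45.
So by rejecting in round 1, the seller gets 45 next round, worth 0.7 × 45 = 31.5 now.
Offer 21 < 31.5, so the seller rejects.

Reject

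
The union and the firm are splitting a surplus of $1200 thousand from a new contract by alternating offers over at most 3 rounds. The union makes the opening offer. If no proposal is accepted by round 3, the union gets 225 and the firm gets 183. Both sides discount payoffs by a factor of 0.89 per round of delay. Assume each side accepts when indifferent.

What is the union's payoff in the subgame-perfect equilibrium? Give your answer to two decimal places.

937.57

Solve by backward induction from round 3.
Round 3 (the union proposes): the firm gets 183 if talks fail, so the union offers 183 and keeps 1017.
Round 2 (the firm proposes): the union can get 1017 next round, worth 0.89 × 1017 = 905.13 now; the firm offers that and keeps 294.87.
Round 1 (the union proposes): the firm can get 294.87 next round, worth 0.89 × 294.87 = 262.4343 now; the union offers that and keeps 937.5657.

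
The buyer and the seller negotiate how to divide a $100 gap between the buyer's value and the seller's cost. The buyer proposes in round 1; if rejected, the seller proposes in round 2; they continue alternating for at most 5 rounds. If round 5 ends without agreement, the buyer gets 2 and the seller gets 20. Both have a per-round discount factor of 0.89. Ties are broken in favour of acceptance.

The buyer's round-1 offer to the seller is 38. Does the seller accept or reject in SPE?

Accept

Work out the seller's continuation value if the offer is rejected.
Round 5 (the buyer proposes): the seller gets 20 if talks fail, so the buyer offers 20 and keeps 80.
Round 4 (the seller proposes): the buyer can get 80 next round, worth 0.89 × 80 = 71.2 now; the seller offers that and keeps 28.8.
Round 3 (the buyer proposes): the seller can get 28.8 next round, worth 0.89 × 28.8 = 25.632 now; the buyer offers that and keeps 74.368.
Round 2 (the seller proposes): the buyer can get 74.368 next round, worth 0.89 × 74.368 = 66.18752 now. The seller offers 66.18752 and keeps 100 − 66.18752 = 33.81248.
So by rejecting in round 1, the seller gets 33.81248 next round, worth 0.89 × 33.81248 = 30.0931072 now.
Offer 38 ≥ 30.0931072, so the seller accepts.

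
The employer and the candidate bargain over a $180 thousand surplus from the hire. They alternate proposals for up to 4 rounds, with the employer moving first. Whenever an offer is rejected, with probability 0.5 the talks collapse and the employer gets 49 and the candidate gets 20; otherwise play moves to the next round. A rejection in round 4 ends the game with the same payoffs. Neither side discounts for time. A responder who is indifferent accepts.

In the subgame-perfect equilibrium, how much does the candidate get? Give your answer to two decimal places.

Round 4 (the candidate proposes): the employer gets 49 if talks fail, so the candidate offers 49 and keeps 131.
Round 3 (the employer proposes): rejecting gives the candidate an expected 0.5 × 131 + 0.5 × 20 = 75.5, so the employer offers 75.5, keeping 104.5.
Round 2 (the candidate proposes): rejecting gives the employer an expected 0.5 × 104.5 + 0.5 × 49 = 76.75, so the candidate offers 76.75, keeping 103.25.
Round 1 (the employer proposes): rejecting gives the candidate an expected 0.5 × 103.25 + 0.5 × 20 = 61.625. The employer offers 61.625 and keeps 180 − 61.625 = 118.375.

61.63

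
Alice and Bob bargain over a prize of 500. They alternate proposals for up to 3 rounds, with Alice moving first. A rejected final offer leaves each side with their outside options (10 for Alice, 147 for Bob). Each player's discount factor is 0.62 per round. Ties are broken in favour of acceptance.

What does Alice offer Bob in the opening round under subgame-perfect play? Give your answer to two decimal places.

174.31

Round 3 (Alice proposes): Bob gets 147 if talks fail, so Alice offers 147 and keeps 353.
Round 2 (Bob proposes): Alice can get 353 next round, worth 0.62 × 353 = 218.86 now; Bob offers that and keeps 281.14.
Round 1 (Alice proposes): Bob can get 281.14 next round, worth 0.62 × 281.14 = 174.3068 now. Alice offers 174.3068 and keeps 500 − 174.3068 = 325.6932.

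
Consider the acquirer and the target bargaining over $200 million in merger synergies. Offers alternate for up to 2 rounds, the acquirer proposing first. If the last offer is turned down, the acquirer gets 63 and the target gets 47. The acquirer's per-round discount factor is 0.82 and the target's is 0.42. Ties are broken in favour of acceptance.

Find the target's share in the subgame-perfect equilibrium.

Solve by backward induction from round 2.
Round 2 (the target proposes): the acquirer gets 63 if talks fail, so the target offers 63 and keeps 137.
Round 1 (the acquirer proposes): the target can get 137 next round, worth 0.42 × 137 = 57.54 now. The acquirer offers 57.54 and keeps 200 − 57.54 = 142.46.

57.54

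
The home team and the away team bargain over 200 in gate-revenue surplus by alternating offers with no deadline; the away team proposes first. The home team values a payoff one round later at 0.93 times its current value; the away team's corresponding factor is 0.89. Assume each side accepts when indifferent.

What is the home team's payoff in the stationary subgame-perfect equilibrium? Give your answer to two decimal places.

In a stationary SPE each proposer offers the other exactly their discounted continuation value.
If the away team keeps x when proposing and the home team keeps y when proposing, then x = 200 − 0.93y and y = 200 − 0.89x.
Solving: x = 200(1 − 0.93) / (1 − 0.89·0.93) = 14 / 0.1723 ≈ 81.2536.
The home team gets 200 − 81.2536 ≈ 118.7464.

118.75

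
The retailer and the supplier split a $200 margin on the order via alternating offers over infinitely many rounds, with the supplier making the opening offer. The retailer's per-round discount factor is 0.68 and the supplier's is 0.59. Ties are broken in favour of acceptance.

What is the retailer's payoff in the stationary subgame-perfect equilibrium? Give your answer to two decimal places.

93.12

In a stationary SPE each proposer offers the other exactly their discounted continuation value.
If the supplier keeps x when proposing and the retailer keeps y when proposing, then x = 200 − 0.68y and y = 200 − 0.59x.
Solving: x = 200(1 − 0.68) / (1 − 0.59·0.68) = 64 / 0.5988 ≈ 106.8804.
The retailer gets 200 − 106.8804 ≈ 93.1196.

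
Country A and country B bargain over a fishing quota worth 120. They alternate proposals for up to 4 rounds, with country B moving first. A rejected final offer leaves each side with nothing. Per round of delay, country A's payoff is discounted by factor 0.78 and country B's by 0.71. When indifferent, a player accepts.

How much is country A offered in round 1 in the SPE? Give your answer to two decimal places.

Round 4 (country A proposes): rejection yields 0 for country B; country A offers 0 and keeps 120.
Round 3 (country B proposes): country A can get 120 next round, worth 0.78 × 120 = 93.6 now; country B offers that and keeps 26.4.
Round 2 (country A proposes): country B can get 26.4 next round, worth 0.71 × 26.4 = 18.744 now; country A offers that and keeps 101.256.
Round 1 (country B proposes): country A can get 101.256 next round, worth 0.78 × 101.256 = 78.97968 now, so country B offers 78.97968, keeping 41.02032.

78.98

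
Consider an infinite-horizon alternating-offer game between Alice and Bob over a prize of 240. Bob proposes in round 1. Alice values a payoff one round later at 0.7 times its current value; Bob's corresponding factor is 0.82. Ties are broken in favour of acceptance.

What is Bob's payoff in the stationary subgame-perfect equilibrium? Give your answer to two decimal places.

When Bob proposes, Alice accepts any offer worth at least 0.7 times what Alice would get by proposing next round; and vice versa.
This gives x = 240 − 0.7y and y = 240 − 0.82x, where x and y are each side's share when it proposes.
Hence (1 − 0.7·0.82)x = 240(1 − 0.7), i.e. 0.426·x = 72.
x ≈ 169.0141; Alice's share is 240 − x ≈ 70.9859.

169.01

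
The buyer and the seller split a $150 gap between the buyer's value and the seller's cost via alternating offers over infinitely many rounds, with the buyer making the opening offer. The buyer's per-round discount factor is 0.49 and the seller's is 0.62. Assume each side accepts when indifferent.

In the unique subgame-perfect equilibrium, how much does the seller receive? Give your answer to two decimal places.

Let x be the buyer's share when the buyer proposes and y be the seller's share when the seller proposes.
The seller accepts iff offered ≥ 0.62·y, so x = 150 − 0.62y. Symmetrically y = 150 − 0.49x.
Substituting: x = 150 − 0.62(150 − 0.49x), giving x(1 − 0.49·0.62) = 150(1 − 0.62).
So x = 150 × 0.38 / 0.6962 ≈ 81.8730, and the seller receives 150 − x ≈ 68.1270.

68.13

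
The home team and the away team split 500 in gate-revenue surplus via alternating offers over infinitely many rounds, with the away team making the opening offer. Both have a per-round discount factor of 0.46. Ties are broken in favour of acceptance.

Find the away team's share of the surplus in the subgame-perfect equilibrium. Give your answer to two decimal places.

342.47

Let x be the away team's share when the away team proposes and y be the home team's share when the home team proposes.
The home team accepts iff offered ≥ 0.46·y, so x = 500 − 0.46y. Symmetrically y = 500 − 0.46x.
Substituting: x = 500 − 0.46(500 − 0.46x), giving x(1 − 0.46·0.46) = 500(1 − 0.46).
So x = 500 × 0.54 / 0.7884 ≈ 342.4658, and the home team receives 500 − x ≈ 157.5342.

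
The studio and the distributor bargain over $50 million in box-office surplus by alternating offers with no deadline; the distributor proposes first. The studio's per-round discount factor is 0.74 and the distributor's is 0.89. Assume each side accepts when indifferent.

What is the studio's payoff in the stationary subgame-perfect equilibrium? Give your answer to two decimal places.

11.92

Let x be the distributor's share when the distributor proposes and y be the studio's share when the studio proposes.
The studio accepts iff offered ≥ 0.74·y, so x = 50 − 0.74y. Symmetrically y = 50 − 0.89x.
Substituting: x = 50 − 0.74(50 − 0.89x), giving x(1 − 0.89·0.74) = 50(1 − 0.74).
So x = 50 × 0.26 / 0.3414 ≈ 38.0785, and the studio receives 50 − x ≈ 11.9215.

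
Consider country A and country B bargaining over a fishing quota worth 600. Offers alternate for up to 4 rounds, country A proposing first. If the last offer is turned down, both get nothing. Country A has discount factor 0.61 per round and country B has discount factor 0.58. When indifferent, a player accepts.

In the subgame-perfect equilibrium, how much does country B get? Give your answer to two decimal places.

Round 4 (country B proposes): rejection yields 0 for country A; country B offers 0 and keeps 600.
Round 3 (country A proposes): country B can get 600 next round, worth 0.58 × 600 = 348 now, so country A offers 348, keeping 252.
Round 2 (country B proposes): country A can get 252 next round, worth 0.61 × 252 = 153.72 now; country B offers that and keeps 446.28.
Round 1 (country A proposes): country B can get 446.28 next round, worth 0.58 × 446.28 = 258.8424 now. Country A offers 258.8424 and keeps 600 − 258.8424 = 341.1576.

258.84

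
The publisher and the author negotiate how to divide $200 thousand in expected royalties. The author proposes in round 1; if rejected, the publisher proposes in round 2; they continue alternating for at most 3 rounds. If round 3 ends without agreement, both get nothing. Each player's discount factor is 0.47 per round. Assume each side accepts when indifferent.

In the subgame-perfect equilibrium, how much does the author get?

150.18

Solve by backward induction from round 3.
Round 3 (the author proposes): rejection yields 0 for the publisher; the author offers 0 and keeps 200.
Round 2 (the publisher proposes): the author can get 200 next round, worth 0.47 × 200 = 94 now, so the publisher offers 94, keeping 106.
Round 1 (the author proposes): the publisher can get 106 next round, worth 0.47 × 106 = 49.82 now. The author offers 49.82 and keeps 200 − 49.82 = 150.18.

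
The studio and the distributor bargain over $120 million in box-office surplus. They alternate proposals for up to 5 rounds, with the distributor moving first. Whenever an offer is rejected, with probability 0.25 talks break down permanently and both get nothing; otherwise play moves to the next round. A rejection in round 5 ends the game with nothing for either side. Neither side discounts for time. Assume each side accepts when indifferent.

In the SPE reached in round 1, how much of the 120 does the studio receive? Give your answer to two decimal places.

Round 5 (the distributor proposes): rejection yields 0 for the studio; the distributor offers 0 and keeps 120.
Round 4 (the studio proposes): rejecting gives the distributor an expected 0.75 × 120 = 90; the studio offers that and keeps 30.
Round 3 (the distributor proposes): rejecting gives the studio an expected 0.75 × 30 = 22.5; the distributor offers that and keeps 97.5.
Round 2 (the studio proposes): rejecting gives the distributor an expected 0.75 × 97.5 = 73.125, so the studio offers 73.125, keeping 46.875.
Round 1 (the distributor proposes): rejecting gives the studio an expected 0.75 × 46.875 = 35.15625, so the distributor offers 35.15625, keeping 84.84375.

35.16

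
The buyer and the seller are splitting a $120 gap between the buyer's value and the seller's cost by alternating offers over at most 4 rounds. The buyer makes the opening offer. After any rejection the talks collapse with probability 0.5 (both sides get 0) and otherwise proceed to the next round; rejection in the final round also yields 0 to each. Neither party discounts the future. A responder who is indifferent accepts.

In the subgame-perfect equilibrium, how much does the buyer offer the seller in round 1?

45

By backward induction:
Round 4 (the seller proposes): the buyer will accept anything ≥ 0, so the seller offers 0 and keeps 120.
Round 3 (the buyer proposes): rejecting gives the seller an expected 0.5 × 120 = 60. The buyer offers 60 and keeps 120 − 60 = 60.
Round 2 (the seller proposes): rejecting gives the buyer an expected 0.5 × 60 = 30; the seller offers that and keeps 90.
Round 1 (the buyer proposes): rejecting gives the seller an expected 0.5 × 90 = 45. The buyer offers 45 and keeps 120 − 45 = 75.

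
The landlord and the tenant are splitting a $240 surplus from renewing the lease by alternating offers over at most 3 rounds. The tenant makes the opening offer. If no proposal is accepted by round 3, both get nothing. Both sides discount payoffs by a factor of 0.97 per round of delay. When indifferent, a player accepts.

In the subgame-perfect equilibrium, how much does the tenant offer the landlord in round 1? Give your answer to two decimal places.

Round 3 (the tenant proposes): the landlord will accept anything ≥ 0, so the tenant offers 0 and keeps 240.
Round 2 (the landlord proposes): the tenant can get 240 next round, worth 0.97 × 240 = 232.8 now, so the landlord offers 232.8, keeping 7.2.
Round 1 (the tenant proposes): the landlord can get 7.2 next round, worth 0.97 × 7.2 = 6.984 now, so the tenant offers 6.984, keeping 233.016.

6.98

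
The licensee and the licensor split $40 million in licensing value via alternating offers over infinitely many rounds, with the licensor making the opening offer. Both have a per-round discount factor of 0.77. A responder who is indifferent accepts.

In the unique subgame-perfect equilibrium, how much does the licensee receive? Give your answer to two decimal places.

17.40

Let x be the licensor's share when the licensor proposes and y be the licensee's share when the licensee proposes.
The licensee accepts iff offered ≥ 0.77·y, so x = 40 − 0.77y. Symmetrically y = 40 − 0.77x.
Substituting: x = 40 − 0.77(40 − 0.77x), giving x(1 − 0.77·0.77) = 40(1 − 0.77).
So x = 40 × 0.23 / 0.4071 ≈ 22.5989, and the licensee receives 40 − x ≈ 17.4011.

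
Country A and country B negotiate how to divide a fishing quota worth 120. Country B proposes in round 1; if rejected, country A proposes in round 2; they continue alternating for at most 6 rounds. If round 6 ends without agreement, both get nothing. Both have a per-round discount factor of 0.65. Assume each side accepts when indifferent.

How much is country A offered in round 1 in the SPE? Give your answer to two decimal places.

52.76

Round 6 (country A proposes): country B will accept anything ≥ 0, so country A offers 0 and keeps 120.
Round 5 (country B proposes): country A can get 120 next round, worth 0.65 × 120 = 78 now; country B offers that and keeps 42.
Round 4 (country A proposes): country B can get 42 next round, worth 0.65 × 42 = 27.3 now. Country A offers 27.3 and keeps 120 − 27.3 = 92.7.
Round 3 (country B proposes): country A can get 92.7 next round, worth 0.65 × 92.7 = 60.255 now; country B offers that and keeps 59.745.
Round 2 (country A proposes): country B can get 59.745 next round, worth 0.65 × 59.745 = 38.83425 now; country A offers that and keeps 81.16575.
Round 1 (country B proposes): country A can get 81.16575 next round, worth 0.65 × 81.16575 = 52.7577375 now. Country B offers 52.7577375 and keeps 120 − 52.7577375 = 67.2422625.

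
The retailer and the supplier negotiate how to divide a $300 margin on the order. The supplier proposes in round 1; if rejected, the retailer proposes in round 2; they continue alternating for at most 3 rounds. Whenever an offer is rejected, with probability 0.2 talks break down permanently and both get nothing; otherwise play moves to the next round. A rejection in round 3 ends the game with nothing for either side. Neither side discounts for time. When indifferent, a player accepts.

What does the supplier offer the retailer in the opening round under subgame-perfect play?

By backward induction:
Round 3 (the supplier proposes): rejection yields 0 for the retailer; the supplier offers 0 and keeps 300.
Round 2 (the retailer proposes): rejecting gives the supplier an expected 0.8 × 300 = 240, so the retailer offers 240, keeping 60.
Round 1 (the supplier proposes): rejecting gives the retailer an expected 0.8 × 60 = 48, so the supplier offers 48, keeping 252.

48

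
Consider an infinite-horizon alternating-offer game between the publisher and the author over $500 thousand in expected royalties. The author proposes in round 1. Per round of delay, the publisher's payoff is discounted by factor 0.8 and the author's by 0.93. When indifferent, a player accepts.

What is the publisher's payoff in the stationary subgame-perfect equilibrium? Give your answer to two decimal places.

Let x be the author's share when the author proposes and y be the publisher's share when the publisher proposes.
The publisher accepts iff offered ≥ 0.8·y, so x = 500 − 0.8y. Symmetrically y = 500 − 0.93x.
Substituting: x = 500 − 0.8(500 − 0.93x), giving x(1 − 0.93·0.8) = 500(1 − 0.8).
So x = 500 × 0.2 / 0.256 = 390.625, and the publisher receives 500 − x = 109.375.

109.38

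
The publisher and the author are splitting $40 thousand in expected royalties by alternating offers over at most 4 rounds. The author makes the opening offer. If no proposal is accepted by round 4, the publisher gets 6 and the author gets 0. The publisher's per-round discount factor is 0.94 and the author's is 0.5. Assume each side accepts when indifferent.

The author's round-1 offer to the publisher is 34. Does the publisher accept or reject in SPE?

Reject

Round 4 (the publisher proposes): the author will accept anything ≥ 0, so the publisher offers 0 and keeps 40.
Round 3 (the author proposes): the publisher can get 40 next round, worth 0.94 × 40 = 37.6 now. The author offers 37.6 and keeps 40 − 37.6 = 2.4.
Round 2 (the publisher proposes): the author can get 2.4 next round, worth 0.5 × 2.4 = 1.2 now. The publisher offers 1.2 and keeps 40 − 1.2 = 38.8.
So by rejecting in round 1, the publisher gets 38.8 next round, worth 0.94 × 38.8 = 36.472 now.
Offer 34 < 36.472, so the publisher rejects.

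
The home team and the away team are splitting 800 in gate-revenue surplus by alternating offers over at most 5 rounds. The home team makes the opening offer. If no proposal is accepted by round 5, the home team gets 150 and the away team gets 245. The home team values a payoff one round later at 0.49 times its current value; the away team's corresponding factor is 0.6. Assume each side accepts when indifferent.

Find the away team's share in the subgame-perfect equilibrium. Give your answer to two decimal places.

Round 5 (the home team proposes): the away team gets 245 if talks fail, so the home team offers 245 and keeps 555.
Round 4 (the away team proposes): the home team can get 555 next round, worth 0.49 × 555 = 271.95 now, so the away team offers 271.95, keeping 528.05.
Round 3 (the home team proposes): the away team can get 528.05 next round, worth 0.6 × 528.05 = 316.83 now, so the home team offers 316.83, keeping 483.17.
Round 2 (the away team proposes): the home team can get 483.17 next round, worth 0.49 × 483.17 = 236.7533 now. The away team offers 236.7533 and keeps 800 − 236.7533 = 563.2467.
Round 1 (the home team proposes): the away team can get 563.2467 next round, worth 0.6 × 563.2467 = 337.94802 now, so the home team offers 337.94802, keeping 462.05198.

337.95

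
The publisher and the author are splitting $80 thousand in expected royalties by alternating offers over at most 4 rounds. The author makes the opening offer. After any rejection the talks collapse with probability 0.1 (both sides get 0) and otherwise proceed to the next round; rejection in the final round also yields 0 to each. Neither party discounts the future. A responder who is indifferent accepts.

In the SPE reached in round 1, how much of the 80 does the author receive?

14.48

By backward induction:
Round 4 (the publisher proposes): the author will accept anything ≥ 0, so the publisher offers 0 and keeps 80.
Round 3 (the author proposes): rejecting gives the publisher an expected 0.9 × 80 = 72, so the author offers 72, keeping 8.
Round 2 (the publisher proposes): rejecting gives the author an expected 0.9 × 8 = 7.2; the publisher offers that and keeps 72.8.
Round 1 (the author proposes): rejecting gives the publisher an expected 0.9 × 72.8 = 65.52, so the author offers 65.52, keeping 14.48.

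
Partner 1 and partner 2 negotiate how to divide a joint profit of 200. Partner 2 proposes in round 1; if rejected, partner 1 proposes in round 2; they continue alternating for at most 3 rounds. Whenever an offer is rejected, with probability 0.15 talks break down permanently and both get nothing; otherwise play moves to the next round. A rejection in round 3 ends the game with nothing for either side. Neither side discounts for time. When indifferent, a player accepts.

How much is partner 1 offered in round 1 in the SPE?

Round 3 (partner 2 proposes): partner 1 will accept anything ≥ 0, so partner 2 offers 0 and keeps 200.
Round 2 (partner 1 proposes): rejecting gives partner 2 an expected 0.85 × 200 = 170. Partner 1 offers 170 and keeps 200 − 170 = 30.
Round 1 (partner 2 proposes): rejecting gives partner 1 an expected 0.85 × 30 = 25.5, so partner 2 offers 25.5, keeping 174.5.

25.5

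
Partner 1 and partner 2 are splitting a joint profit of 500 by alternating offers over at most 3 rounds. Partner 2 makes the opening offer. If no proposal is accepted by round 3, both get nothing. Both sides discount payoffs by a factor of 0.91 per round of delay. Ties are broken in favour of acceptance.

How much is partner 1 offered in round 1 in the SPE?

40.95

By backward induction:
Round 3 (partner 2 proposes): rejection yields 0 for partner 1; partner 2 offers 0 and keeps 500.
Round 2 (partner 1 proposes): partner 2 can get 500 next round, worth 0.91 × 500 = 455 now. Partner 1 offers 455 and keeps 500 − 455 = 45.
Round 1 (partner 2 proposes): partner 1 can get 45 next round, worth 0.91 × 45 = 40.95 now. Partner 2 offers 40.95 and keeps 500 − 40.95 = 459.05.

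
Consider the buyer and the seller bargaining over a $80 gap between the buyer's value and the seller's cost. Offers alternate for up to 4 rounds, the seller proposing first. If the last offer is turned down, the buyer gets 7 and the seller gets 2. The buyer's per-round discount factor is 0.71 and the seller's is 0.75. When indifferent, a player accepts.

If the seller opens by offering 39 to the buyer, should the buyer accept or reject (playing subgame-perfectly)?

Reject

Work out the buyer's continuation value if the offer is rejected.
Round 4 (the buyer proposes): the seller gets 2 if talks fail, so the buyer offers 2 and keeps 78.
Round 3 (the seller proposes): the buyer can get 78 next round, worth 0.71 × 78 = 55.38 now. The seller offers 55.38 and keeps 80 − 55.38 = 24.62.
Round 2 (the buyer proposes): the seller can get 24.62 next round, worth 0.75 × 24.62 = 18.465 now, so the buyer offers 18.465, keeping 61.535.
So by rejecting in round 1, the buyer gets 61.535 next round, worth 0.71 × 61.535 = 43.68985 now.
Offer 39 < 43.68985, so the buyer rejects.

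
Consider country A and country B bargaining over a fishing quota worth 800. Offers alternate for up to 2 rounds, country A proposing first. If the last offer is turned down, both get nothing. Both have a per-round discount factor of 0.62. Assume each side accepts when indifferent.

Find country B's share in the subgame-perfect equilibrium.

496

Round 2 (country B proposes): rejection yields 0 for country A; country B offers 0 and keeps 800.
Round 1 (country A proposes): country B can get 800 next round, worth 0.62 × 800 = 496 now, so country A offers 496, keeping 304.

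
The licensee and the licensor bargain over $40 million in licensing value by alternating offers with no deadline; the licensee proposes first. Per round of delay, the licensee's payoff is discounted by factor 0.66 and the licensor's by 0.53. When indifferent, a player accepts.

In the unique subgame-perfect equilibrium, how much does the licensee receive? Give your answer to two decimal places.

When the licensee proposes, the licensor accepts any offer worth at least 0.53 times what the licensor would get by proposing next round; and vice versa.
This gives x = 40 − 0.53y and y = 40 − 0.66x, where x and y are each side's share when it proposes.
Hence (1 − 0.53·0.66)x = 40(1 − 0.53), i.e. 0.6502·x = 18.8.
x ≈ 28.9142; the licensor's share is 40 − x ≈ 11.0858.

28.91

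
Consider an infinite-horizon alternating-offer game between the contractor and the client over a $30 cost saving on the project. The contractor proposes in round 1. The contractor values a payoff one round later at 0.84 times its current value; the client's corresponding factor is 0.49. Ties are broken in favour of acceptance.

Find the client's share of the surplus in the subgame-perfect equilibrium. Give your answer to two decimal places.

In a stationary SPE each proposer offers the other exactly their discounted continuation value.
If the contractor keeps x when proposing and the client keeps y when proposing, then x = 30 − 0.49y and y = 30 − 0.84x.
Solving: x = 30(1 − 0.49) / (1 − 0.84·0.49) = 15.3 / 0.5884 ≈ 26.0027.
The client gets 30 − 26.0027 ≈ 3.9973.

4.00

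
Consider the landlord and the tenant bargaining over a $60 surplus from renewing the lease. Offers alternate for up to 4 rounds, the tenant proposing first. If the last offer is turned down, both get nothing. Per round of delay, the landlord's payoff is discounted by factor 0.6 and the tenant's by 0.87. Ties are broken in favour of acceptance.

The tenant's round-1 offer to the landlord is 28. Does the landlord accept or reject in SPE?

Accept

Round 4 (the landlord proposes): the tenant will accept anything ≥ 0, so the landlord offers 0 and keeps 60.
Round 3 (the tenant proposes): the landlord can get 60 next round, worth 0.6 × 60 = 36 now, so the tenant offers 36, keeping 24.
Round 2 (the landlord proposes): the tenant can get 24 next round, worth 0.87 × 24 = 20.88 now, so the landlord offers 20.88, keeping 39.12.
So by rejecting in round 1, the landlord gets 39.12 next round, worth 0.6 × 39.12 = 23.472 now.
Offer 28 ≥ 23.472, so the landlord accepts.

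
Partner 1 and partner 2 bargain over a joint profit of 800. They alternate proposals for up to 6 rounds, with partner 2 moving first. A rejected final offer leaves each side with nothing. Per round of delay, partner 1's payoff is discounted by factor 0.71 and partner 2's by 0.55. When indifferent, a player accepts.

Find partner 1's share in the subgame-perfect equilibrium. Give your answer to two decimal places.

Round 6 (partner 1 proposes): rejection yields 0 for partner 2; partner 1 offers 0 and keeps 800.
Round 5 (partner 2 proposes): partner 1 can get 800 next round, worth 0.71 × 800 = 568 now. Partner 2 offers 568 and keeps 800 − 568 = 232.
Round 4 (partner 1 proposes): partner 2 can get 232 next round, worth 0.55 × 232 = 127.6 now. Partner 1 offers 127.6 and keeps 800 − 127.6 = 672.4.
Round 3 (partner 2 proposes): partner 1 can get 672.4 next round, worth 0.71 × 672.4 = 477.404 now. Partner 2 offers 477.404 and keeps 800 − 477.404 = 322.596.
Round 2 (partner 1 proposes): partner 2 can get 322.596 next round, worth 0.55 × 322.596 = 177.4278 now. Partner 1 offers 177.4278 and keeps 800 − 177.4278 = 622.5722.
Round 1 (partner 2 proposes): partner 1 can get 622.5722 next round, worth 0.71 × 622.5722 = 442.026262 now. Partner 2 offers 442.026262 and keeps 800 − 442.026262 = 357.973738.

442.03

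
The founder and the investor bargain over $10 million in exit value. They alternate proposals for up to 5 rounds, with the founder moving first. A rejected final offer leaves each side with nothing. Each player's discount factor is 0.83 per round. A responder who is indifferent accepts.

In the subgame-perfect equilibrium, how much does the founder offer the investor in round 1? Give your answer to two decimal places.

Work backward from the last round.
Round 5 (the founder proposes): rejection yields 0 for the investor; the founder offers 0 and keeps 10.
Round 4 (the investor proposes): the founder can get 10 next round, worth 0.83 × 10 = 8.3 now. The investor offers 8.3 and keeps 10 − 8.3 = 1.7.
Round 3 (the founder proposes): the investor can get 1.7 next round, worth 0.83 × 1.7 = 1.411 now; the founder offers that and keeps 8.589.
Round 2 (the investor proposes): the founder can get 8.589 next round, worth 0.83 × 8.589 = 7.12887 now; the investor offers that and keeps 2.87113.
Round 1 (the founder proposes): the investor can get 2.87113 next round, worth 0.83 × 2.87113 = 2.3830379 now; the founder offers that and keeps 7.6169621.

2.38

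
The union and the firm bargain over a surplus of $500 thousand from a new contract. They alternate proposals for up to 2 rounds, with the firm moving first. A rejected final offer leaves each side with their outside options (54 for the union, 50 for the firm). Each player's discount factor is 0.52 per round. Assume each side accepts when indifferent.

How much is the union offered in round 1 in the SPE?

Round 2 (the union proposes): the firm gets 50 if talks fail, so the union offers 50 and keeps 450.
Round 1 (the firm proposes): the union can get 450 next round, worth 0.52 × 450 = 234 now, so the firm offers 234, keeping 266.

234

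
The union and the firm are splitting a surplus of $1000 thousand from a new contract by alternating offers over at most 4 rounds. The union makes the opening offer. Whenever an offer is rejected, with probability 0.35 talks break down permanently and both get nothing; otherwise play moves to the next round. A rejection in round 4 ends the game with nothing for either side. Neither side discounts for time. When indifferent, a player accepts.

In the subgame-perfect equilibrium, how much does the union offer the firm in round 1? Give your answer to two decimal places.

By backward induction:
Round 4 (the firm proposes): rejection yields 0 for the union; the firm offers 0 and keeps 1000.
Round 3 (the union proposes): rejecting gives the firm an expected 0.65 × 1000 = 650, so the union offers 650, keeping 350.
Round 2 (the firm proposes): rejecting gives the union an expected 0.65 × 350 = 227.5; the firm offers that and keeps 772.5.
Round 1 (the union proposes): rejecting gives the firm an expected 0.65 × 772.5 = 502.125. The union offers 502.125 and keeps 1000 − 502.125 = 497.875.

502.13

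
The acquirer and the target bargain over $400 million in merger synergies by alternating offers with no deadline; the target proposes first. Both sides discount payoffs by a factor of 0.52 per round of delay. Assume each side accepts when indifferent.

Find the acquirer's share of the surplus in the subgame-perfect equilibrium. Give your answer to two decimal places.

In a stationary SPE each proposer offers the other exactly their discounted continuation value.
If the target keeps x when proposing and the acquirer keeps y when proposing, then x = 400 − 0.52y and y = 400 − 0.52x.
Solving: x = 400(1 − 0.52) / (1 − 0.52·0.52) = 192 / 0.7296 ≈ 263.1579.
The acquirer gets 400 − 263.1579 ≈ 136.8421.

136.84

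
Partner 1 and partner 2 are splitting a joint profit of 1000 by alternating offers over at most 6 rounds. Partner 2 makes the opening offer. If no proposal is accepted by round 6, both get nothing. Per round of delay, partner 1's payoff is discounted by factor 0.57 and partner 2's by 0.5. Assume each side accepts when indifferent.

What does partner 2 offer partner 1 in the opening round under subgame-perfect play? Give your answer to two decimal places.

Solve by backward induction from round 6.
Round 6 (partner 1 proposes): partner 2 will accept anything ≥ 0, so partner 1 offers 0 and keeps 1000.
Round 5 (partner 2 proposes): partner 1 can get 1000 next round, worth 0.57 × 1000 = 570 now; partner 2 offers that and keeps 430.
Round 4 (partner 1 proposes): partner 2 can get 430 next round, worth 0.5 × 430 = 215 now; partner 1 offers that and keeps 785.
Round 3 (partner 2 proposes): partner 1 can get 785 next round, worth 0.57 × 785 = 447.45 now. Partner 2 offers 447.45 and keeps 1000 − 447.45 = 552.55.
Round 2 (partner 1 proposes): partner 2 can get 552.55 next round, worth 0.5 × 552.55 = 276.275 now. Partner 1 offers 276.275 and keeps 1000 − 276.275 = 723.725.
Round 1 (partner 2 proposes): partner 1 can get 723.725 next round, worth 0.57 × 723.725 = 412.52325 now. Partner 2 offers 412.52325 and keeps 1000 − 412.52325 = 587.47675.

412.52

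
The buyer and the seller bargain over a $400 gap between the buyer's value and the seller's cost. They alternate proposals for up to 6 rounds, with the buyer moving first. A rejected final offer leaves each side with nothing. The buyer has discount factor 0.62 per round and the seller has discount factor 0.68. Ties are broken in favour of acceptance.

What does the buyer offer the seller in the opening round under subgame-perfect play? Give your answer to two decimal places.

195.28

Solve by backward induction from round 6.
Round 6 (the seller proposes): rejection yields 0 for the buyer; the seller offers 0 and keeps 400.
Round 5 (the buyer proposes): the seller can get 400 next round, worth 0.68 × 400 = 272 now, so the buyer offers 272, keeping 128.
Round 4 (the seller proposes): the buyer can get 128 next round, worth 0.62 × 128 = 79.36 now. The seller offers 79.36 and keeps 400 − 79.36 = 320.64.
Round 3 (the buyer proposes): the seller can get 320.64 next round, worth 0.68 × 320.64 = 218.0352 now. The buyer offers 218.0352 and keeps 400 − 218.0352 = 181.9648.
Round 2 (the seller proposes): the buyer can get 181.9648 next round, worth 0.62 × 181.9648 = 112.818176 now, so the seller offers 112.818176, keeping 287.181824.
Round 1 (the buyer proposes): the seller can get 287.181824 next round, worth 0.68 × 287.181824 = 195.28364032 now. The buyer offers 195.28364032 and keeps 400 − 195.28364032 = 204.71635968.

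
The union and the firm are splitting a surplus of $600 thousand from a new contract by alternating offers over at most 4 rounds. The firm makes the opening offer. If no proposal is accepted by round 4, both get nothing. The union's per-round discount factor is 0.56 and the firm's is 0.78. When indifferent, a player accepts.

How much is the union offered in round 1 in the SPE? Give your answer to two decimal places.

220.68

Solve by backward induction from round 4.
Round 4 (the union proposes): the firm will accept anything ≥ 0, so the union offers 0 and keeps 600.
Round 3 (the firm proposes): the union can get 600 next round, worth 0.56 × 600 = 336 now. The firm offers 336 and keeps 600 − 336 = 264.
Round 2 (the union proposes): the firm can get 264 next round, worth 0.78 × 264 = 205.92 now. The union offers 205.92 and keeps 600 − 205.92 = 394.08.
Round 1 (the firm proposes): the union can get 394.08 next round, worth 0.56 × 394.08 = 220.6848 now; the firm offers that and keeps 379.3152.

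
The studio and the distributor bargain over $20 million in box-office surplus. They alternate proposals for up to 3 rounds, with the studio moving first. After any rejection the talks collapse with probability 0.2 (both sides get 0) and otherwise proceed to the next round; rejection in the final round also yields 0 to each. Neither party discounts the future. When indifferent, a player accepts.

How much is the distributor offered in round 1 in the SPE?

3.2

Round 3 (the studio proposes): the distributor will accept anything ≥ 0, so the studio offers 0 and keeps 20.
Round 2 (the distributor proposes): rejecting gives the studio an expected 0.8 × 20 = 16. The distributor offers 16 and keeps 20 − 16 = 4.
Round 1 (the studio proposes): rejecting gives the distributor an expected 0.8 × 4 = 3.2, so the studio offers 3.2, keeping 16.8.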